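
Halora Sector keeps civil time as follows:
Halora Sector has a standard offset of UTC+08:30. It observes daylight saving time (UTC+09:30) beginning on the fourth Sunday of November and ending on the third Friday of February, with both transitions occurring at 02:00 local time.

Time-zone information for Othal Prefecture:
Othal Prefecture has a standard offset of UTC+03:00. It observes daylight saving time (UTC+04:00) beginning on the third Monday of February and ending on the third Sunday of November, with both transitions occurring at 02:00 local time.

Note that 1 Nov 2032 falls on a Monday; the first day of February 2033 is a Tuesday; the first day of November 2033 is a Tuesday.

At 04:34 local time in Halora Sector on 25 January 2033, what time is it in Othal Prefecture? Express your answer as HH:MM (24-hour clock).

1 November 2032 is a Monday, so the first Sunday is November 7 and the fourth is November 28.
1 February 2033 is a Tuesday, so the first Friday is February 4 and the third is February 18.
25 January 2033 falls between 28 November 2032 and 18 February 2033, so daylight saving is in effect and Halora Sector is at UTC+09:30.
04:34 Halora Sector − 9h30m = 19:04 UTC (rolling into the previous day, 24 January 2033).
1 February 2033 is a Tuesday, so the first Monday is February 7 and the third is February 21.
1 November 2033 is a Tuesday, so the first Sunday is November 6 and the third is November 20.
At the standard offset (UTC+03:00), 19:04 UTC + 3h = 22:04 Othal Prefecture standard time.
The standard-time date in Othal Prefecture, 24 January 2033, does not fall between 21 February and 20 November, so daylight saving is not in effect and Othal Prefecture is at UTC+03:00.
19:04 UTC + 3h = 22:04 Othal Prefecture.

22:04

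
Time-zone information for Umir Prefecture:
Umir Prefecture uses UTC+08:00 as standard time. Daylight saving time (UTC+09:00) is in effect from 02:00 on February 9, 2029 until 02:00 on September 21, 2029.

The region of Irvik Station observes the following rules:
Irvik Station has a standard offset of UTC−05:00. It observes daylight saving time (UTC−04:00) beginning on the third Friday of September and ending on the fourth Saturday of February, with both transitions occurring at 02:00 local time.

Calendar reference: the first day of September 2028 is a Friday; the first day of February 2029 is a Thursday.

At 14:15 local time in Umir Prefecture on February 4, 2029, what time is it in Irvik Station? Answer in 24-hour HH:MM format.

February 4, 2029 does not fall between 9 February and 21 September, so daylight saving is not in effect and Umir Prefecture is at UTC+08:00.
14:15 Umir Prefecture − 8h = 06:15 UTC.
1 September 2028 is a Friday, so the first Friday is September 1 and the third is September 15.
1 February 2029 is a Thursday, so the first Saturday is February 3 and the fourth is February 24.
At the standard offset (UTC−05:00), 06:15 UTC − 5h = 01:15 Irvik Station standard time.
Daylight saving runs 15 September 2028 – 24 February 2029; the standard-time date in Irvik Station, February 4, 2029, is inside that window, so Irvik Station is at UTC−04:00.
06:15 UTC − 4h = 02:15 Irvik Station.

02:15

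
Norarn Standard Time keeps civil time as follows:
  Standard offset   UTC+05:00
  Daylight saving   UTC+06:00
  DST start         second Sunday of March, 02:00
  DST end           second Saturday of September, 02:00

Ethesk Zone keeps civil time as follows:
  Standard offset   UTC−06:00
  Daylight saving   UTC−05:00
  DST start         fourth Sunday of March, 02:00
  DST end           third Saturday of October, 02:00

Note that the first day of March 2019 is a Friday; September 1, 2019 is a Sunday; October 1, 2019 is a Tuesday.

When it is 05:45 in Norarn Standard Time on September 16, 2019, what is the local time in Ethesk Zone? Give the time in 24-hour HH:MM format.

1 March 2019 is a Friday, so the first Sunday is March 3 and the second is March 10.
1 September 2019 is a Sunday, so the first Saturday is September 7 and the second is September 14.
September 16, 2019 is outside the daylight-saving period (10 March – 14 September), so Norarn Standard Time is on standard time, UTC+05:00.
05:45 Norarn Standard Time − 5h = 00:45 UTC.
1 March 2019 is a Friday, so the first Sunday is March 3 and the fourth is March 24.
1 October 2019 is a Tuesday, so the first Saturday is October 5 and the third is October 19.
At the standard offset (UTC−06:00), 00:45 UTC − 6h = 18:45 Ethesk Zone standard time (rolling into the previous day, 15 September 2019).
Daylight saving runs 24 March – 19 October; the standard-time date in Ethesk Zone, September 15, 2019, is inside that window, so Ethesk Zone is at UTC−05:00.
00:45 UTC − 5h = 19:45 Ethesk Zone (rolling into the previous day, 15 September 2019).

19:45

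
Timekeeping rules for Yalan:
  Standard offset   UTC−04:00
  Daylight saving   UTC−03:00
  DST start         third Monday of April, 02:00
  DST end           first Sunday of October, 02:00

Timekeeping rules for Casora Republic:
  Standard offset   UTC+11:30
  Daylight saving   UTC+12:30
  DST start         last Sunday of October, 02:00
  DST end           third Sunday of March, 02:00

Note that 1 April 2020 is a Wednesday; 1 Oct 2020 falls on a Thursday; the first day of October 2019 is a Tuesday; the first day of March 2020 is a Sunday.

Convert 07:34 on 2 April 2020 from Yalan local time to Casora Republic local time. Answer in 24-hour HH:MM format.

23:04

1 April 2020 is a Wednesday, so the first Monday is April 6 and the third is April 20.
1 October 2020 is a Thursday, so the first Sunday is October 4.
2 April 2020 is outside the daylight-saving period (20 April – 4 October), so Yalan is on standard time, UTC−04:00.
07:34 Yalan + 4h = 11:34 UTC.
1 October 2019 is a Tuesday, so Sundays fall on 6, 13, 20, 27; the last is October 27.
1 March 2020 is a Sunday, so the first Sunday is March 1 and the third is March 15.
At the standard offset (UTC+11:30), 11:34 UTC + 11h30m = 23:04 Casora Republic standard time.
The standard-time date in Casora Republic, 2 April 2020, does not fall between 27 October 2019 and 15 March 2020, so daylight saving is not in effect and Casora Republic is at UTC+11:30.
11:34 UTC + 11h30m = 23:04 Casora Republic.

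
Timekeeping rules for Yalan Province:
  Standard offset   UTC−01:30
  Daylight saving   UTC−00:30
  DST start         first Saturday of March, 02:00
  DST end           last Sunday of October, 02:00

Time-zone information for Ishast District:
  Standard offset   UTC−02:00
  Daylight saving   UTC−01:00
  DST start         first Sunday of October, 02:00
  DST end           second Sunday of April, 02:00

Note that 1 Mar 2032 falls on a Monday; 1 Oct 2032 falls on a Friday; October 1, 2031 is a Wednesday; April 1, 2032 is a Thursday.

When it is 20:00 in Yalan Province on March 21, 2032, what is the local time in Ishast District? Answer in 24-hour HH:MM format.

1 March 2032 is a Monday, so the first Saturday is March 6.
1 October 2032 is a Friday, so Sundays fall on 3, 10, 17, 24, 31; the last is October 31.
March 21, 2032 falls between 6 March and 31 October, so daylight saving is in effect and Yalan Province is at UTC−00:30.
20:00 Yalan Province + 0h30m = 20:30 UTC.
1 October 2031 is a Wednesday, so the first Sunday is October 5.
1 April 2032 is a Thursday, so the first Sunday is April 4 and the second is April 11.
At the standard offset (UTC−02:00), 20:30 UTC − 2h = 18:30 Ishast District standard time.
The standard-time date in Ishast District, March 21, 2032, lies within the daylight-saving period (5 October 2031 – 11 April 2032), so Ishast District is on daylight time, UTC−01:00.
20:30 UTC − 1h = 19:30 Ishast District.

19:30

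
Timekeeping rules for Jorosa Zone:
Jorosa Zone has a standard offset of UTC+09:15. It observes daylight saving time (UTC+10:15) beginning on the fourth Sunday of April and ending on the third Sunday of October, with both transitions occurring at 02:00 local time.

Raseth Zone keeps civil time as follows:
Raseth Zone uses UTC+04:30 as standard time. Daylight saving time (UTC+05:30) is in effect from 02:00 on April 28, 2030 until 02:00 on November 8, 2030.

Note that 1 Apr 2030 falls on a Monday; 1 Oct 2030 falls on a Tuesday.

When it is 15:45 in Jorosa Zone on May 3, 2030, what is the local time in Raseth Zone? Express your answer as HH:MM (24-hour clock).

1 April 2030 is a Monday, so the first Sunday is April 7 and the fourth is April 28.
1 October 2030 is a Tuesday, so the first Sunday is October 6 and the third is October 20.
May 3, 2030 lies within the daylight-saving period (28 April – 20 October), so Jorosa Zone is on daylight time, UTC+10:15.
15:45 Jorosa Zone − 10h15m = 05:30 UTC.
At the standard offset (UTC+04:30), 05:30 UTC + 4h30m = 10:00 Raseth Zone standard time.
The standard-time date in Raseth Zone, May 3, 2030, lies within the daylight-saving period (28 April – 8 November), so Raseth Zone is on daylight time, UTC+05:30.
05:30 UTC + 5h30m = 11:00 Raseth Zone.

11:00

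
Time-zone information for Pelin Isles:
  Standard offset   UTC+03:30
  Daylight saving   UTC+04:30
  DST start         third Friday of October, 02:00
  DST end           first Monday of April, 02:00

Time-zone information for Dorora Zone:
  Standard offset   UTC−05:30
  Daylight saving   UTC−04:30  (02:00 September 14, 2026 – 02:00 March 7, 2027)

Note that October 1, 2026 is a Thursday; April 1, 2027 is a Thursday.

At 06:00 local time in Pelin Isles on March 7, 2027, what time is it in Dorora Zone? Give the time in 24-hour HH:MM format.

1 October 2026 is a Thursday, so the first Friday is October 2 and the third is October 16.
1 April 2027 is a Thursday, so the first Monday is April 5.
March 7, 2027 lies within the daylight-saving period (16 October 2026 – 5 April 2027), so Pelin Isles is on daylight time, UTC+04:30.
06:00 Pelin Isles − 4h30m = 01:30 UTC.
At the standard offset (UTC−05:30), 01:30 UTC − 5h30m = 20:00 Dorora Zone standard time (rolling into the previous day, 6 March 2027).
The standard-time date in Dorora Zone, March 6, 2027, falls between 14 September 2026 and 7 March 2027, so daylight saving is in effect and Dorora Zone is at UTC−04:30.
01:30 UTC − 4h30m = 21:00 Dorora Zone (rolling into the previous day, 6 March 2027).

21:00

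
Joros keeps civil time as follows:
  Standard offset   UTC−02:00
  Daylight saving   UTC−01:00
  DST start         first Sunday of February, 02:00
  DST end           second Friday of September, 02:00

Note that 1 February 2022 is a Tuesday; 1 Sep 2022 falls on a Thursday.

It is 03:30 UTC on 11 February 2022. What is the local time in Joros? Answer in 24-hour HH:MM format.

1 February 2022 is a Tuesday, so the first Sunday is February 6.
1 September 2022 is a Thursday, so the first Friday is September 2 and the second is September 9.
At the standard offset (UTC−02:00), 03:30 UTC − 2h = 01:30 Joros standard time.
Daylight saving runs 6 February – 9 September; the standard-time date in Joros, 11 February 2022, is inside that window, so Joros is at UTC−01:00.
03:30 UTC − 1h = 02:30 local.

02:30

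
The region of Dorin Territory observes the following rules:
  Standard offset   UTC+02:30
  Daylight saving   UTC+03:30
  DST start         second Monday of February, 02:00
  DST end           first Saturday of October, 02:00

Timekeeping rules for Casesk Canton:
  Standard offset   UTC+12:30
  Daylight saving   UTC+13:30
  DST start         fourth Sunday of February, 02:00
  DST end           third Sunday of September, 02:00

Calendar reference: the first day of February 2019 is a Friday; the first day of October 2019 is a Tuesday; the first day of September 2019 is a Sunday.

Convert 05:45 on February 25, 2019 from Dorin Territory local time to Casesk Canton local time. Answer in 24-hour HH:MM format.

15:45

1 February 2019 is a Friday, so the first Monday is February 4 and the second is February 11.
1 October 2019 is a Tuesday, so the first Saturday is October 5.
Daylight saving runs 11 February – 5 October; February 25, 2019 is inside that window, so Dorin Territory is at UTC+03:30.
05:45 Dorin Territory − 3h30m = 02:15 UTC.
1 February 2019 is a Friday, so the first Sunday is February 3 and the fourth is February 24.
1 September 2019 is a Sunday, so the first Sunday is September 1 and the third is September 15.
At the standard offset (UTC+12:30), 02:15 UTC + 12h30m = 14:45 Casesk Canton standard time.
The standard-time date in Casesk Canton, February 25, 2019, falls between 24 February and 15 September, so daylight saving is in effect and Casesk Canton is at UTC+13:30.
02:15 UTC + 13h30m = 15:45 Casesk Canton.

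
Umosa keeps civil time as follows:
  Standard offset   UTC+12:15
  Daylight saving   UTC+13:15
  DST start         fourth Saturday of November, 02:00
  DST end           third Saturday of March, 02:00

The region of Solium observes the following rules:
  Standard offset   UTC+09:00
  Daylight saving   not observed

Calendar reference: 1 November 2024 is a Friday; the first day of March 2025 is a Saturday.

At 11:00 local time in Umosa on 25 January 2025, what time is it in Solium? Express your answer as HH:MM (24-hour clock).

1 November 2024 is a Friday, so the first Saturday is November 2 and the fourth is November 23.
1 March 2025 is a Saturday, so the first Saturday is March 1 and the third is March 15.
25 January 2025 falls between 23 November 2024 and 15 March 2025, so daylight saving is in effect and Umosa is at UTC+13:15.
11:00 Umosa − 13h15m = 21:45 UTC (rolling into the previous day, 24 January 2025).
Solium stays on UTC+09:00 all year.
21:45 UTC + 9h = 06:45 Solium (rolling into the next day, 25 January 2025).

06:45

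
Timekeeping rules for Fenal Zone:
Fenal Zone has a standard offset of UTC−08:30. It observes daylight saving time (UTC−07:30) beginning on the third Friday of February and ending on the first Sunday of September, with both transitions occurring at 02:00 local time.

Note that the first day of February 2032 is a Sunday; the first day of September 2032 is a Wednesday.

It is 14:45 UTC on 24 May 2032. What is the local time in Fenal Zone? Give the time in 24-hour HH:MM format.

07:15

1 February 2032 is a Sunday, so the first Friday is February 6 and the third is February 20.
1 September 2032 is a Wednesday, so the first Sunday is September 5.
At the standard offset (UTC−08:30), 14:45 UTC − 8h30m = 06:15 Fenal Zone standard time.
The standard-time date in Fenal Zone, 24 May 2032, lies within the daylight-saving period (20 February – 5 September), so Fenal Zone is on daylight time, UTC−07:30.
14:45 UTC − 7h30m = 07:15 local.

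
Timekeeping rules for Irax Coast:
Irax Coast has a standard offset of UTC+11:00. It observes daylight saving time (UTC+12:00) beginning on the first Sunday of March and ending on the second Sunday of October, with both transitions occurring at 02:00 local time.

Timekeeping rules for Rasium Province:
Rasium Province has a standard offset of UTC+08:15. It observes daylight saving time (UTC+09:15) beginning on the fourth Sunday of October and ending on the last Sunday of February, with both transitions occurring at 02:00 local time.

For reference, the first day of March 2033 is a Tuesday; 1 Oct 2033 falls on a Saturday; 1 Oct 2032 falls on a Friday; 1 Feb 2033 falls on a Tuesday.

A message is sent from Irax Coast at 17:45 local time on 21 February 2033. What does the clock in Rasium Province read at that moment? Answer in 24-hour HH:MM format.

16:00

1 March 2033 is a Tuesday, so the first Sunday is March 6.
1 October 2033 is a Saturday, so the first Sunday is October 2 and the second is October 9.
21 February 2033 does not fall between 6 March and 9 October, so daylight saving is not in effect and Irax Coast is at UTC+11:00.
17:45 Irax Coast − 11h = 06:45 UTC.
1 October 2032 is a Friday, so the first Sunday is October 3 and the fourth is October 24.
1 February 2033 is a Tuesday, so Sundays fall on 6, 13, 20, 27; the last is February 27.
At the standard offset (UTC+08:15), 06:45 UTC + 8h15m = 15:00 Rasium Province standard time.
Daylight saving runs 24 October 2032 – 27 February 2033; the standard-time date in Rasium Province, 21 February 2033, is inside that window, so Rasium Province is at UTC+09:15.
06:45 UTC + 9h15m = 16:00 Rasium Province.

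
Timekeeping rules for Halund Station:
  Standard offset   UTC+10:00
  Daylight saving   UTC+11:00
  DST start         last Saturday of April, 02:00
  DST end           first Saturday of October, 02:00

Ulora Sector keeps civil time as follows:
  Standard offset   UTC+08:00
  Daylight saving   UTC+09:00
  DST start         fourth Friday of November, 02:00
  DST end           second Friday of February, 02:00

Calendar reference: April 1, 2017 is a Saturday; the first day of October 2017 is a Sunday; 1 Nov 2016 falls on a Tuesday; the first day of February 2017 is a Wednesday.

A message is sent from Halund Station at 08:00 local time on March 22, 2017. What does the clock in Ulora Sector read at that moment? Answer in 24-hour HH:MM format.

06:00

1 April 2017 is a Saturday, so Saturdays fall on 1, 8, 15, 22, 29; the last is April 29.
1 October 2017 is a Sunday, so the first Saturday is October 7.
March 22, 2017 does not fall between 29 April and 7 October, so daylight saving is not in effect and Halund Station is at UTC+10:00.
08:00 Halund Station − 10h = 22:00 UTC (rolling into the previous day, 21 March 2017).
1 November 2016 is a Tuesday, so the first Friday is November 4 and the fourth is November 25.
1 February 2017 is a Wednesday, so the first Friday is February 3 and the second is February 10.
At the standard offset (UTC+08:00), 22:00 UTC + 8h = 06:00 Ulora Sector standard time (rolling into the next day, 22 March 2017).
The standard-time date in Ulora Sector, March 22, 2017, is outside the daylight-saving period (25 November 2016 – 10 February 2017), so Ulora Sector is on standard time, UTC+08:00.
22:00 UTC + 8h = 06:00 Ulora Sector (rolling into the next day, 22 March 2017).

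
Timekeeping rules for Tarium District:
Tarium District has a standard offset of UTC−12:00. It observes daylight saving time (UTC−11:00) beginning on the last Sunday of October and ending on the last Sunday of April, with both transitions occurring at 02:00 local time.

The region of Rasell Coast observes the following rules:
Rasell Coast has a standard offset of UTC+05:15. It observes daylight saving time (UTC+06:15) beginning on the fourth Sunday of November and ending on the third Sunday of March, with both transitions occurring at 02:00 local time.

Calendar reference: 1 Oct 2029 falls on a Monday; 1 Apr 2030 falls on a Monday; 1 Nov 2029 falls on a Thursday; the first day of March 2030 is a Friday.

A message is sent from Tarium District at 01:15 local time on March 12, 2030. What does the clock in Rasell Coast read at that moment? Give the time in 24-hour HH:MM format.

1 October 2029 is a Monday, so Sundays fall on 7, 14, 21, 28; the last is October 28.
1 April 2030 is a Monday, so Sundays fall on 7, 14, 21, 28; the last is April 28.
March 12, 2030 lies within the daylight-saving period (28 October 2029 – 28 April 2030), so Tarium District is on daylight time, UTC−11:00.
01:15 Tarium District + 11h = 12:15 UTC.
1 November 2029 is a Thursday, so the first Sunday is November 4 and the fourth is November 25.
1 March 2030 is a Friday, so the first Sunday is March 3 and the third is March 17.
At the standard offset (UTC+05:15), 12:15 UTC + 5h15m = 17:30 Rasell Coast standard time.
The standard-time date in Rasell Coast, March 12, 2030, lies within the daylight-saving period (25 November 2029 – 17 March 2030), so Rasell Coast is on daylight time, UTC+06:15.
12:15 UTC + 6h15m = 18:30 Rasell Coast.

18:30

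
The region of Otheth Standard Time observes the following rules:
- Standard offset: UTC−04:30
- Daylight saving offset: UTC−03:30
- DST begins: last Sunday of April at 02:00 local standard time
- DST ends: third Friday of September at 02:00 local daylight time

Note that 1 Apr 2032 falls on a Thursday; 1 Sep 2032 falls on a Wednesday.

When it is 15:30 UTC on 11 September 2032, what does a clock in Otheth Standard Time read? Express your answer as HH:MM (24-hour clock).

12:00

1 April 2032 is a Thursday, so Sundays fall on 4, 11, 18, 25; the last is April 25.
1 September 2032 is a Wednesday, so the first Friday is September 3 and the third is September 17.
At the standard offset (UTC−04:30), 15:30 UTC − 4h30m = 11:00 Otheth Standard Time standard time.
Daylight saving runs 25 April – 17 September; the standard-time date in Otheth Standard Time, 11 September 2032, is inside that window, so Otheth Standard Time is at UTC−03:30.
15:30 UTC − 3h30m = 12:00 local.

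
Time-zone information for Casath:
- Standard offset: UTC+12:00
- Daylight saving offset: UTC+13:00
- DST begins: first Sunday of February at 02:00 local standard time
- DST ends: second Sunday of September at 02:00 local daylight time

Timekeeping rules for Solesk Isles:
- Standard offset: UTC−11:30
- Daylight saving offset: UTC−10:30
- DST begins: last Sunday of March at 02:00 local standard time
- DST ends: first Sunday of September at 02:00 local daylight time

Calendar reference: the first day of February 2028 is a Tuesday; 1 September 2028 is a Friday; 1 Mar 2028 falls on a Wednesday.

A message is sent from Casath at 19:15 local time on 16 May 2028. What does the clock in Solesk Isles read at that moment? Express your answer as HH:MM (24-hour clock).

1 February 2028 is a Tuesday, so the first Sunday is February 6.
1 September 2028 is a Friday, so the first Sunday is September 3 and the second is September 10.
16 May 2028 falls between 6 February and 10 September, so daylight saving is in effect and Casath is at UTC+13:00.
19:15 Casath − 13h = 06:15 UTC.
1 March 2028 is a Wednesday, so Sundays fall on 5, 12, 19, 26; the last is March 26.
1 September 2028 is a Friday, so the first Sunday is September 3.
At the standard offset (UTC−11:30), 06:15 UTC − 11h30m = 18:45 Solesk Isles standard time (rolling into the previous day, 15 May 2028).
The standard-time date in Solesk Isles, 15 May 2028, lies within the daylight-saving period (26 March – 3 September), so Solesk Isles is on daylight time, UTC−10:30.
06:15 UTC − 10h30m = 19:45 Solesk Isles (rolling into the previous day, 15 May 2028).

19:45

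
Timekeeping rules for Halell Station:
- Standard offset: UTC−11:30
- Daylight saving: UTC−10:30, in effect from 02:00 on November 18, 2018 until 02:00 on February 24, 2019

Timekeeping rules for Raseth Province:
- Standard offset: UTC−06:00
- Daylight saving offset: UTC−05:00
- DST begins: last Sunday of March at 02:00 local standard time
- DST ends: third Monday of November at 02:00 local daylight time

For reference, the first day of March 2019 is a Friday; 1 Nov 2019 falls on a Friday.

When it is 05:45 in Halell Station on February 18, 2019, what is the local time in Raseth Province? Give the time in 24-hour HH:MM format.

10:15

February 18, 2019 lies within the daylight-saving period (18 November 2018 – 24 February 2019), so Halell Station is on daylight time, UTC−10:30.
05:45 Halell Station + 10h30m = 16:15 UTC.
1 March 2019 is a Friday, so Sundays fall on 3, 10, 17, 24, 31; the last is March 31.
1 November 2019 is a Friday, so the first Monday is November 4 and the third is November 18.
At the standard offset (UTC−06:00), 16:15 UTC − 6h = 10:15 Raseth Province standard time.
The standard-time date in Raseth Province, February 18, 2019, does not fall between 31 March and 18 November, so daylight saving is not in effect and Raseth Province is at UTC−06:00.
16:15 UTC − 6h = 10:15 Raseth Province.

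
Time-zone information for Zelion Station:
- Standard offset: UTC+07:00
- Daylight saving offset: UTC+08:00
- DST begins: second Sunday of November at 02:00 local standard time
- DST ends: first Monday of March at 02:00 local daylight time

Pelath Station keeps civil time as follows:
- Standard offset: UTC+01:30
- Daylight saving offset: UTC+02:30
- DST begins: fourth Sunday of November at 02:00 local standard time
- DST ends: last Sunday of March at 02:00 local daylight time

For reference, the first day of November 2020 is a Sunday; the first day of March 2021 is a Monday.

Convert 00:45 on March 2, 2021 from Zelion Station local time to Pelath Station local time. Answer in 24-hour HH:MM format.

1 November 2020 is a Sunday, so the first Sunday is November 1 and the second is November 8.
1 March 2021 is a Monday, so the first Monday is March 1.
Daylight saving runs 8 November 2020 – 1 March 2021; March 2, 2021 is outside that window, so Zelion Station is on standard time at UTC+07:00.
00:45 Zelion Station − 7h = 17:45 UTC (rolling into the previous day, 1 March 2021).
1 November 2020 is a Sunday, so the first Sunday is November 1 and the fourth is November 22.
1 March 2021 is a Monday, so Sundays fall on 7, 14, 21, 28; the last is March 28.
At the standard offset (UTC+01:30), 17:45 UTC + 1h30m = 19:15 Pelath Station standard time.
The standard-time date in Pelath Station, March 1, 2021, lies within the daylight-saving period (22 November 2020 – 28 March 2021), so Pelath Station is on daylight time, UTC+02:30.
17:45 UTC + 2h30m = 20:15 Pelath Station.

20:15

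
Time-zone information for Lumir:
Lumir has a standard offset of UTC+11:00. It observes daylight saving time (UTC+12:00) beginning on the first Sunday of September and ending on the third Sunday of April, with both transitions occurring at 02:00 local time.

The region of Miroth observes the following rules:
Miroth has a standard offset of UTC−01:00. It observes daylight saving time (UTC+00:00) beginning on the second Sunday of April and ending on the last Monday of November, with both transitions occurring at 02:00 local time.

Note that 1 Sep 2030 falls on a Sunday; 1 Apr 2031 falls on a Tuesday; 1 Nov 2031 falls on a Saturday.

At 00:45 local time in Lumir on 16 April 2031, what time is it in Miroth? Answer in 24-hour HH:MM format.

1 September 2030 is a Sunday, so the first Sunday is September 1.
1 April 2031 is a Tuesday, so the first Sunday is April 6 and the third is April 20.
Daylight saving runs 1 September 2030 – 20 April 2031; 16 April 2031 is inside that window, so Lumir is at UTC+12:00.
00:45 Lumir − 12h = 12:45 UTC (rolling into the previous day, 15 April 2031).
1 April 2031 is a Tuesday, so the first Sunday is April 6 and the second is April 13.
1 November 2031 is a Saturday, so Mondays fall on 3, 10, 17, 24; the last is November 24.
At the standard offset (UTC−01:00), 12:45 UTC − 1h = 11:45 Miroth standard time.
The standard-time date in Miroth, 15 April 2031, falls between 13 April and 24 November, so daylight saving is in effect and Miroth is at UTC+00:00.
12:45 UTC + 0h = 12:45 Miroth.

12:45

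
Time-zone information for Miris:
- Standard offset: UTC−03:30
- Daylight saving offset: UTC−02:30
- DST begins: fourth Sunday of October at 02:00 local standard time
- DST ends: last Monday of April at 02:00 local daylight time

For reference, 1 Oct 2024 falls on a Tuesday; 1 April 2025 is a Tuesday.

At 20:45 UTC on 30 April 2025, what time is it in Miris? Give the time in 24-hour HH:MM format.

17:15

1 October 2024 is a Tuesday, so the first Sunday is October 6 and the fourth is October 27.
1 April 2025 is a Tuesday, so Mondays fall on 7, 14, 21, 28; the last is April 28.
At the standard offset (UTC−03:30), 20:45 UTC − 3h30m = 17:15 Miris standard time.
Daylight saving runs 27 October 2024 – 28 April 2025; the standard-time date in Miris, 30 April 2025, is outside that window, so Miris is on standard time at UTC−03:30.
20:45 UTC − 3h30m = 17:15 local.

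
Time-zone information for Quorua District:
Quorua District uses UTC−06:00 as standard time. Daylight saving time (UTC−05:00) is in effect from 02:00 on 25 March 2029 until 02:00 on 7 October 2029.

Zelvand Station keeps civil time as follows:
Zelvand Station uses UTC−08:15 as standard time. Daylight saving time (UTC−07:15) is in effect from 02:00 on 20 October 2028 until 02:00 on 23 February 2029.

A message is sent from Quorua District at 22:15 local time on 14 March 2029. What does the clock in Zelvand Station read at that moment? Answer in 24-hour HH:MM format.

20:00

Daylight saving runs 25 March – 7 October; 14 March 2029 is outside that window, so Quorua District is on standard time at UTC−06:00.
22:15 Quorua District + 6h = 04:15 UTC (rolling into the next day, 15 March 2029).
At the standard offset (UTC−08:15), 04:15 UTC − 8h15m = 20:00 Zelvand Station standard time (rolling into the previous day, 14 March 2029).
The standard-time date in Zelvand Station, 14 March 2029, does not fall between 20 October 2028 and 23 February 2029, so daylight saving is not in effect and Zelvand Station is at UTC−08:15.
04:15 UTC − 8h15m = 20:00 Zelvand Station (rolling into the previous day, 14 March 2029).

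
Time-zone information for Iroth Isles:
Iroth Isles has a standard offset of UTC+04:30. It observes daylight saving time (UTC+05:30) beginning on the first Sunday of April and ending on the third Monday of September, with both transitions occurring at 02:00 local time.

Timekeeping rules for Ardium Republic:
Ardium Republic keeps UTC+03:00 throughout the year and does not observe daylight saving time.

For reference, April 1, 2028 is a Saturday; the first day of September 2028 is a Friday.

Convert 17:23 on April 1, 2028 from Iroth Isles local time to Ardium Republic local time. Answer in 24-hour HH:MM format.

15:53

1 April 2028 is a Saturday, so the first Sunday is April 2.
1 September 2028 is a Friday, so the first Monday is September 4 and the third is September 18.
Daylight saving runs 2 April – 18 September; April 1, 2028 is outside that window, so Iroth Isles is on standard time at UTC+04:30.
17:23 Iroth Isles − 4h30m = 12:53 UTC.
Ardium Republic has no daylight saving, so its offset is UTC+03:00 year-round.
12:53 UTC + 3h = 15:53 Ardium Republic.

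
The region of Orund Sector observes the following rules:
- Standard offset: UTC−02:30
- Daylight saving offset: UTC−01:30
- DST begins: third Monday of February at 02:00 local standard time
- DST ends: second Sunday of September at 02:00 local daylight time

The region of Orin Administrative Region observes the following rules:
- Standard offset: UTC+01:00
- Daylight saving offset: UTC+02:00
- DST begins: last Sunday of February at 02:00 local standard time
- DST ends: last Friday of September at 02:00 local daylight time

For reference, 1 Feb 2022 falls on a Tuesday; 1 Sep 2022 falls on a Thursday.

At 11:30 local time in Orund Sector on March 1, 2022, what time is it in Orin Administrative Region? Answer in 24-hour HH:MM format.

15:00

1 February 2022 is a Tuesday, so the first Monday is February 7 and the third is February 21.
1 September 2022 is a Thursday, so the first Sunday is September 4 and the second is September 11.
Daylight saving runs 21 February – 11 September; March 1, 2022 is inside that window, so Orund Sector is at UTC−01:30.
11:30 Orund Sector + 1h30m = 13:00 UTC.
1 February 2022 is a Tuesday, so Sundays fall on 6, 13, 20, 27; the last is February 27.
1 September 2022 is a Thursday, so Fridays fall on 2, 9, 16, 23, 30; the last is September 30.
At the standard offset (UTC+01:00), 13:00 UTC + 1h = 14:00 Orin Administrative Region standard time.
Daylight saving runs 27 February – 30 September; the standard-time date in Orin Administrative Region, March 1, 2022, is inside that window, so Orin Administrative Region is at UTC+02:00.
13:00 UTC + 2h = 15:00 Orin Administrative Region.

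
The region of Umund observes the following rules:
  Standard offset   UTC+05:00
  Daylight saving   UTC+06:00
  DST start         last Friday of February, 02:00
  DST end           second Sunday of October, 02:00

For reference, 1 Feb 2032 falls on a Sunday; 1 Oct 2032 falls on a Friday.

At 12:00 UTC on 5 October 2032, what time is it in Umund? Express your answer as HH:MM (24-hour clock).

18:00

1 February 2032 is a Sunday, so Fridays fall on 6, 13, 20, 27; the last is February 27.
1 October 2032 is a Friday, so the first Sunday is October 3 and the second is October 10.
At the standard offset (UTC+05:00), 12:00 UTC + 5h = 17:00 Umund standard time.
The standard-time date in Umund, 5 October 2032, falls between 27 February and 10 October, so daylight saving is in effect and Umund is at UTC+06:00.
12:00 UTC + 6h = 18:00 local.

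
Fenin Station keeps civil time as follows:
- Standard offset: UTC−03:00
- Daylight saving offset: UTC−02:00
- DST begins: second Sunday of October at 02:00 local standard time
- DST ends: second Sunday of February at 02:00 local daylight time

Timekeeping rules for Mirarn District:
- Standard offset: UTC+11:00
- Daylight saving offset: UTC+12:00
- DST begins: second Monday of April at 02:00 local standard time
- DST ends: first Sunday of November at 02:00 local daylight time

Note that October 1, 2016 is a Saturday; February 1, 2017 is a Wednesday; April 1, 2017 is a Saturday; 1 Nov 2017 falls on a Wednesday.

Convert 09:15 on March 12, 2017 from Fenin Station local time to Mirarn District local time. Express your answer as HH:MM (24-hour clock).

23:15

1 October 2016 is a Saturday, so the first Sunday is October 2 and the second is October 9.
1 February 2017 is a Wednesday, so the first Sunday is February 5 and the second is February 12.
Daylight saving runs 9 October 2016 – 12 February 2017; March 12, 2017 is outside that window, so Fenin Station is on standard time at UTC−03:00.
09:15 Fenin Station + 3h = 12:15 UTC.
1 April 2017 is a Saturday, so the first Monday is April 3 and the second is April 10.
1 November 2017 is a Wednesday, so the first Sunday is November 5.
At the standard offset (UTC+11:00), 12:15 UTC + 11h = 23:15 Mirarn District standard time.
Daylight saving runs 10 April – 5 November; the standard-time date in Mirarn District, March 12, 2017, is outside that window, so Mirarn District is on standard time at UTC+11:00.
12:15 UTC + 11h = 23:15 Mirarn District.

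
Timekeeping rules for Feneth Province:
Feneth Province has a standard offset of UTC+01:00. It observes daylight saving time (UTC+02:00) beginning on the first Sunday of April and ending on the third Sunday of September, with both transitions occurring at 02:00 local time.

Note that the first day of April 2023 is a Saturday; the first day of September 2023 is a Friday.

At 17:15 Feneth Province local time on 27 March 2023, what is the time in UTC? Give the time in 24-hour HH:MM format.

1 April 2023 is a Saturday, so the first Sunday is April 2.
1 September 2023 is a Friday, so the first Sunday is September 3 and the third is September 17.
27 March 2023 does not fall between 2 April and 17 September, so daylight saving is not in effect and Feneth Province is at UTC+01:00.
17:15 local − 1h = 16:15 UTC.

16:15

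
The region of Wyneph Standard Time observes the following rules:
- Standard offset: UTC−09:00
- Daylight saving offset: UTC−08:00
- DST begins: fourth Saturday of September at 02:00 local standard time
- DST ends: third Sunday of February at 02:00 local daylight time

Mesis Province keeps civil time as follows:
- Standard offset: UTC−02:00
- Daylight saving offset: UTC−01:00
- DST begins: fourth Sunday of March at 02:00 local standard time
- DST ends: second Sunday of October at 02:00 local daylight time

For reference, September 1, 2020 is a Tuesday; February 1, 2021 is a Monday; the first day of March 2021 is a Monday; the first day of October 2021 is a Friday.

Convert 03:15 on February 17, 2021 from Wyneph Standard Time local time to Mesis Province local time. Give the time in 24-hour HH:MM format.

09:15

1 September 2020 is a Tuesday, so the first Saturday is September 5 and the fourth is September 26.
1 February 2021 is a Monday, so the first Sunday is February 7 and the third is February 21.
Daylight saving runs 26 September 2020 – 21 February 2021; February 17, 2021 is inside that window, so Wyneph Standard Time is at UTC−08:00.
03:15 Wyneph Standard Time + 8h = 11:15 UTC.
1 March 2021 is a Monday, so the first Sunday is March 7 and the fourth is March 28.
1 October 2021 is a Friday, so the first Sunday is October 3 and the second is October 10.
At the standard offset (UTC−02:00), 11:15 UTC − 2h = 09:15 Mesis Province standard time.
The standard-time date in Mesis Province, February 17, 2021, does not fall between 28 March and 10 October, so daylight saving is not in effect and Mesis Province is at UTC−02:00.
11:15 UTC − 2h = 09:15 Mesis Province.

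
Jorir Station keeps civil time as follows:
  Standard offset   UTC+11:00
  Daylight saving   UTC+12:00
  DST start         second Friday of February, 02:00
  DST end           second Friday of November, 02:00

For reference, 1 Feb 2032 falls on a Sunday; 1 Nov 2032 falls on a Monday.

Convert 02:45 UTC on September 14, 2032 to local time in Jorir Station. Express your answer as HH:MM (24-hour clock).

14:45

1 February 2032 is a Sunday, so the first Friday is February 6 and the second is February 13.
1 November 2032 is a Monday, so the first Friday is November 5 and the second is November 12.
At the standard offset (UTC+11:00), 02:45 UTC + 11h = 13:45 Jorir Station standard time.
Daylight saving runs 13 February – 12 November; the standard-time date in Jorir Station, September 14, 2032, is inside that window, so Jorir Station is at UTC+12:00.
02:45 UTC + 12h = 14:45 local.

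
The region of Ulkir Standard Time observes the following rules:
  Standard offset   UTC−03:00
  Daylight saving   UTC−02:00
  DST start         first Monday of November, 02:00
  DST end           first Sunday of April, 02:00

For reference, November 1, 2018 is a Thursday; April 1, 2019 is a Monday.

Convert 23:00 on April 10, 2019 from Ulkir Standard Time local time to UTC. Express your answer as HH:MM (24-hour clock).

02:00

1 November 2018 is a Thursday, so the first Monday is November 5.
1 April 2019 is a Monday, so the first Sunday is April 7.
April 10, 2019 does not fall between 5 November 2018 and 7 April 2019, so daylight saving is not in effect and Ulkir Standard Time is at UTC−03:00.
23:00 local + 3h = 02:00 UTC (rolling into the next day, 11 April 2019).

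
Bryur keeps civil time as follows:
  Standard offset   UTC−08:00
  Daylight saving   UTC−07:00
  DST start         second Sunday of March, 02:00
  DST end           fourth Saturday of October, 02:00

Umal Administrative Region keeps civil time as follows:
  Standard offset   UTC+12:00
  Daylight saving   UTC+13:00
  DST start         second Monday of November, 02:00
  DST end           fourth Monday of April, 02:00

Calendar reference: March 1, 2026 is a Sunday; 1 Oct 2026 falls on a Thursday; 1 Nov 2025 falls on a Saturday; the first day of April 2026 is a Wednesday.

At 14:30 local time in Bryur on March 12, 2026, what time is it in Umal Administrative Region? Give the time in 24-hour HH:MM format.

10:30

1 March 2026 is a Sunday, so the first Sunday is March 1 and the second is March 8.
1 October 2026 is a Thursday, so the first Saturday is October 3 and the fourth is October 24.
March 12, 2026 falls between 8 March and 24 October, so daylight saving is in effect and Bryur is at UTC−07:00.
14:30 Bryur + 7h = 21:30 UTC.
1 November 2025 is a Saturday, so the first Monday is November 3 and the second is November 10.
1 April 2026 is a Wednesday, so the first Monday is April 6 and the fourth is April 27.
At the standard offset (UTC+12:00), 21:30 UTC + 12h = 09:30 Umal Administrative Region standard time (rolling into the next day, 13 March 2026).
Daylight saving runs 10 November 2025 – 27 April 2026; the standard-time date in Umal Administrative Region, March 13, 2026, is inside that window, so Umal Administrative Region is at UTC+13:00.
21:30 UTC + 13h = 10:30 Umal Administrative Region (rolling into the next day, 13 March 2026).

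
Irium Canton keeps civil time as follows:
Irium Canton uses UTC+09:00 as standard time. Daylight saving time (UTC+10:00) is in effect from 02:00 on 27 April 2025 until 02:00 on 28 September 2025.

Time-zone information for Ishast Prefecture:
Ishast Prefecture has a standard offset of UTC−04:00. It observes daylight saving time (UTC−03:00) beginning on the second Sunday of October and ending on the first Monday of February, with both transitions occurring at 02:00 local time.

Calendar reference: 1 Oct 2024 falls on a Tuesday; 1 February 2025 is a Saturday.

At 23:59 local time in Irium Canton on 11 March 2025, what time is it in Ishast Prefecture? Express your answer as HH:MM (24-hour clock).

10:59

11 March 2025 is outside the daylight-saving period (27 April – 28 September), so Irium Canton is on standard time, UTC+09:00.
23:59 Irium Canton − 9h = 14:59 UTC.
1 October 2024 is a Tuesday, so the first Sunday is October 6 and the second is October 13.
1 February 2025 is a Saturday, so the first Monday is February 3.
At the standard offset (UTC−04:00), 14:59 UTC − 4h = 10:59 Ishast Prefecture standard time.
Daylight saving runs 13 October 2024 – 3 February 2025; the standard-time date in Ishast Prefecture, 11 March 2025, is outside that window, so Ishast Prefecture is on standard time at UTC−04:00.
14:59 UTC − 4h = 10:59 Ishast Prefecture.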